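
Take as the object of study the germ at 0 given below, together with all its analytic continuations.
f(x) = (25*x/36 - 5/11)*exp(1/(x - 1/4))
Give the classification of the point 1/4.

The exponent 1/(x - (1/4)) has a pole at 1/4, so exp(1/(x - (1/4))) takes every nonzero value near it: an essential singularity (not a pole of any order).

The point is an essential singularity.


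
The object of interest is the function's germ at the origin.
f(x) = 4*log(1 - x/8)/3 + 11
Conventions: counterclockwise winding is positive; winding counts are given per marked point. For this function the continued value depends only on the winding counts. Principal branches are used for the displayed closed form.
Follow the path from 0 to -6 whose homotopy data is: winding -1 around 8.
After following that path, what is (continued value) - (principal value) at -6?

The rational part is single-valued and drops out of the difference; each branch term changes only by its own monodromy.
(4/3)*log(1 - x/(8)): each positive loop around 8 adds 2*pi*i to the log, so winding -1 contributes (4/3)*(-1)*2*pi*i = -(8/3)*pi*i.
Summing the contributions at x = -6 gives -(8/3)*pi*i.

Continued minus principal equals -(8/3)*pi*i.


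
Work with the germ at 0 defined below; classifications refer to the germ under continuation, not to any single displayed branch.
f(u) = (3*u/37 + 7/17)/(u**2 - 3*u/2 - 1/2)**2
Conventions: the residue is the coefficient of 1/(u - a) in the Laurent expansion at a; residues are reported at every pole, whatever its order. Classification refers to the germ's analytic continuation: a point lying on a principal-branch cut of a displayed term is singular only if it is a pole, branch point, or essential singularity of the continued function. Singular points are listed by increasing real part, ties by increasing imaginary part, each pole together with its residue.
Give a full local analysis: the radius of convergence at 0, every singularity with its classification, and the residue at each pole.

Radius of convergence at 0: -3/4 + (1/4)*sqrt(17).
At 3/4 - (1/4)*sqrt(17): a pole of order 2; residue (4756/181781)*sqrt(17).
At 3/4 + (1/4)*sqrt(17): a pole of order 2; residue -(4756/181781)*sqrt(17).

Denominator factor (u**2 - 3*u/2 - 1/2)^2: discriminant 17/4, real irrational roots 3/4 + (1/4)*sqrt(17) and 3/4 - (1/4)*sqrt(17); poles of order 2, moduli 3/4 + (1/4)*sqrt(17) and -3/4 + (1/4)*sqrt(17).
The radius of convergence is the smallest modulus among the singular points: -3/4 + (1/4)*sqrt(17).
The factor u**2 - 3*u/2 - 1/2 splits as (u - a)(u - a') with a = 3/4 - (1/4)*sqrt(17), a' = 3/4 + (1/4)*sqrt(17). At the order-2 pole a set g(u) = (u - a)^2*f(u) = [3*u/37 + 7/17] / (u - a')^2.
Order-2 pole: residue = g'(a); g'(3/4 - (1/4)*sqrt(17)) = (4756/181781)*sqrt(17), so the residue is (4756/181781)*sqrt(17).
The factor u**2 - 3*u/2 - 1/2 splits as (u - a)(u - a') with a = 3/4 + (1/4)*sqrt(17), a' = 3/4 - (1/4)*sqrt(17). At the order-2 pole a set g(u) = (u - a)^2*f(u) = [3*u/37 + 7/17] / (u - a')^2.
Order-2 pole: residue = g'(a); g'(3/4 + (1/4)*sqrt(17)) = -(4756/181781)*sqrt(17), so the residue is -(4756/181781)*sqrt(17).
List the singular points by increasing real part (a conjugate pair: the negative imaginary part first).


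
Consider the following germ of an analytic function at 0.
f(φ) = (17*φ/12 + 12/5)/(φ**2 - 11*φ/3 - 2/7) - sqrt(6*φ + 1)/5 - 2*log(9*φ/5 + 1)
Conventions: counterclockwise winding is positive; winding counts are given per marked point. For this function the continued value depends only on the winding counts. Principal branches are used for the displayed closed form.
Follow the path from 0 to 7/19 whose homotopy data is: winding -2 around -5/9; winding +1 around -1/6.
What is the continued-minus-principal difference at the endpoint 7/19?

The rational part is single-valued and drops out of the difference; each branch term changes only by its own monodromy.
(-1/5)*sqrt(1 - φ/(-1/6)): winding +1 is odd, the square root flips sign, contributing -2*(-1/5)*sqrt(1 - (7/19)/(-1/6)) = -2*(-1/5)*sqrt(61/19) = (2/95)*sqrt(1159).
(-2)*log(1 - φ/(-5/9)): each positive loop around -5/9 adds 2*pi*i to the log, so winding -2 contributes (-2)*(-2)*2*pi*i = (8)*pi*i.
Summing the contributions at φ = 7/19 gives ((2/95)*sqrt(1159)) + ((8)*pi)*i.

Continued minus principal equals ((2/95)*sqrt(1159)) + ((8)*pi)*i.


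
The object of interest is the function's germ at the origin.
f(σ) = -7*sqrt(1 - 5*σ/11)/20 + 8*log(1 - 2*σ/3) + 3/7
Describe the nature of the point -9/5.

There is no denominator, hence no pole anywhere.
Branch term sqrt(1 - σ/(11/5)): argument at -9/5 is 20/11, nonzero, so -9/5 is not its branch point (a point on a principal cut is still regular for the continued germ).
Branch term log(1 - σ/(3/2)): argument at -9/5 is 11/5, nonzero, so -9/5 is not its branch point (a point on a principal cut is still regular for the continued germ).
So the germ continues analytically to -9/5.

The point is a regular point.


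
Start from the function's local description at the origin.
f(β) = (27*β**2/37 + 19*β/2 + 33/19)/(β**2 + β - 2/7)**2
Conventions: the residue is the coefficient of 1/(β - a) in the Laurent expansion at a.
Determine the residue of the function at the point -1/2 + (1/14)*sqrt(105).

The factor β**2 + β - 2/7 splits as (β - a)(β - a') with a = -1/2 + (1/14)*sqrt(105), a' = -1/2 - (1/14)*sqrt(105). At the order-2 pole a set g(β) = (β - a)^2*f(β) = [27*β**2/37 + 19*β/2 + 33/19] / (β - a')^2.
Order-2 pole: residue = g'(a); g'(-1/2 + (1/14)*sqrt(105)) = (12683/63270)*sqrt(105), so the residue is (12683/63270)*sqrt(105).

The residue is (12683/63270)*sqrt(105).


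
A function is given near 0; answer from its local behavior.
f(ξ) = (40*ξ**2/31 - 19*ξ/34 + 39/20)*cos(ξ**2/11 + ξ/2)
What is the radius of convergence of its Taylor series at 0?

The factor cos(ξ**2/11 + ξ/2) is entire and contributes no finite singular point.
The polynomial part has no poles.
No finite singular points: the Taylor series at 0 converges everywhere.

The radius of convergence is infinite.


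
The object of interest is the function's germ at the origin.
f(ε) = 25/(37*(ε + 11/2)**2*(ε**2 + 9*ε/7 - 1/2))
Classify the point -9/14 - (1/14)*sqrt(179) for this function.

The denominator factor ε**2 + 9*ε/7 - 1/2 vanishes at -9/14 - (1/14)*sqrt(179) and appears to the power 1; the numerator there equals 25/37, nonzero, and no other factor vanishes.
Hence a pole whose order is the multiplicity, 1.

The point is a pole of order 1.


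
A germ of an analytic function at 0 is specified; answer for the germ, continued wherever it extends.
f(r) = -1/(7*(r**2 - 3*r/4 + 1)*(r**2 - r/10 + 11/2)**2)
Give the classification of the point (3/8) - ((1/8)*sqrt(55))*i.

The point is a pole of order 1.

The denominator factor r**2 - 3*r/4 + 1 vanishes at (3/8) - ((1/8)*sqrt(55))*i and appears to the power 1; the numerator there equals -1/7, nonzero, and no other factor vanishes.
Hence a pole whose order is the multiplicity, 1.


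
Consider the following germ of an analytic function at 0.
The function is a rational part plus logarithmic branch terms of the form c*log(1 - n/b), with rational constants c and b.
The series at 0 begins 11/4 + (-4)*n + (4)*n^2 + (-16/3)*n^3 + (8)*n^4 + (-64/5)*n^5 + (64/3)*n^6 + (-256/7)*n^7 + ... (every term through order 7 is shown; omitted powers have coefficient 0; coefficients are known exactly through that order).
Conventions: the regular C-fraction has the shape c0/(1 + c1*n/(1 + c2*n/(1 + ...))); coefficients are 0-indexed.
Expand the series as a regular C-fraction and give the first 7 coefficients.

The regular C-fraction coefficients are [11/4, 16/11, -5/11, -11/15, 26/15, 2/13, 11/13].

Taylor coefficients (read off): a_0 = 11/4, a_1 = -4, a_2 = 4, a_3 = -16/3, a_4 = 8, a_5 = -64/5, a_6 = 64/3.
c0 = a_0 = 11/4. Peel one level at a time: if S = 1 + c*n/S' with S'(0) = 1, then c is the n-coefficient of S and S' = c*n/(S - 1).
S_1 = c0/f = 1 + (16/11)*n + (80/121)*n^2 + ...; c1 = 16/11.
S_2 = c1*n/(S_1 - 1) = 1 + (-5/11)*n + (-1/3)*n^2 + ...; c2 = -5/11.
S_3 = c2*n/(S_2 - 1) = 1 + (-11/15)*n + (286/225)*n^2 + ...; c3 = -11/15.
S_4 = c3*n/(S_3 - 1) = 1 + (26/15)*n + (-4/15)*n^2 + ...; c4 = 26/15.
S_5 = c4*n/(S_4 - 1) = 1 + (2/13)*n + (-22/169)*n^2 + ...; c5 = 2/13.
S_6 = c5*n/(S_5 - 1) = 1 + (11/13)*n + ...; c6 = 11/13.


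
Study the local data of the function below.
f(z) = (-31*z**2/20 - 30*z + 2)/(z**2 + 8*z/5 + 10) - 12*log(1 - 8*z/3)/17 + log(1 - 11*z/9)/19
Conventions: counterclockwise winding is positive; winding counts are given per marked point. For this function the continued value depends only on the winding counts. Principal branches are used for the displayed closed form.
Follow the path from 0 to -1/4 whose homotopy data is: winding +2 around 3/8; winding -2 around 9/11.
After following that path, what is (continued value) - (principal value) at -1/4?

The rational part is single-valued and drops out of the difference; each branch term changes only by its own monodromy.
(-12/17)*log(1 - z/(3/8)): each positive loop around 3/8 adds 2*pi*i to the log, so winding +2 contributes (-12/17)*(2)*2*pi*i = -(48/17)*pi*i.
(1/19)*log(1 - z/(9/11)): each positive loop around 9/11 adds 2*pi*i to the log, so winding -2 contributes (1/19)*(-2)*2*pi*i = -(4/19)*pi*i.
Summing the contributions at z = -1/4 gives -(980/323)*pi*i.

Continued minus principal equals -(980/323)*pi*i.


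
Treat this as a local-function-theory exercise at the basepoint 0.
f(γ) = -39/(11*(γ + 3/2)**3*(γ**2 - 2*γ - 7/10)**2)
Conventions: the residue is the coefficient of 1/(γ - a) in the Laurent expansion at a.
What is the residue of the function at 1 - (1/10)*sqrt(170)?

The factor γ**2 - 2*γ - 7/10 splits as (γ - a)(γ - a') with a = 1 - (1/10)*sqrt(170), a' = 1 + (1/10)*sqrt(170). At the order-2 pole a set g(γ) = (γ - a)^2*f(γ) = [-39/(11*(γ + 3/2)**3)] / (γ - a')^2.
Order-2 pole: residue = g'(a); g'(1 - (1/10)*sqrt(170)) = 15816000/58024967 + (331612500/16769215463)*sqrt(170), so the residue is 15816000/58024967 + (331612500/16769215463)*sqrt(170).

The residue is 15816000/58024967 + (331612500/16769215463)*sqrt(170).


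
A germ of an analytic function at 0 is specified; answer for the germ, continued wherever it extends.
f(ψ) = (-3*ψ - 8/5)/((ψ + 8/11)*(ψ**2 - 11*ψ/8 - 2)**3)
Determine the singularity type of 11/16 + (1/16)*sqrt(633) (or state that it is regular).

The point is a pole of order 3.

The denominator factor ψ**2 - 11*ψ/8 - 2 vanishes at 11/16 + (1/16)*sqrt(633) and appears to the power 3; the numerator there equals -293/80 - (3/16)*sqrt(633), nonzero, and no other factor vanishes.
Hence a pole whose order is the multiplicity, 3.


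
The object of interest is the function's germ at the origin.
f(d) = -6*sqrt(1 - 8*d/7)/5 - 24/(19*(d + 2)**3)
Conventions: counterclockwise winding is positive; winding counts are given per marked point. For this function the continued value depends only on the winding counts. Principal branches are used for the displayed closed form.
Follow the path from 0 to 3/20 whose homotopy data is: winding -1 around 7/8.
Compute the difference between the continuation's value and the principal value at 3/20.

Continued minus principal equals (12/175)*sqrt(1015).

The rational part is single-valued and drops out of the difference; each branch term changes only by its own monodromy.
(-6/5)*sqrt(1 - d/(7/8)): winding -1 is odd, the square root flips sign, contributing -2*(-6/5)*sqrt(1 - (3/20)/(7/8)) = -2*(-6/5)*sqrt(29/35) = (12/175)*sqrt(1015).
Summing the contributions at d = 3/20 gives (12/175)*sqrt(1015).


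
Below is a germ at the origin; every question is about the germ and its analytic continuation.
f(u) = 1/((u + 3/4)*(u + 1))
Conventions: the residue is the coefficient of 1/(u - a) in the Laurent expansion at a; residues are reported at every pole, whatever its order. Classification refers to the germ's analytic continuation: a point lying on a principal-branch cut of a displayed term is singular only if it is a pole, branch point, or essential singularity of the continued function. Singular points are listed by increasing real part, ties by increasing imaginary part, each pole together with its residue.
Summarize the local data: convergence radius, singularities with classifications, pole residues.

Radius of convergence at 0: 3/4.
At -1: a pole of order 1; residue -4.
At -3/4: a pole of order 1; residue 4.

Denominator factor (u + 1): pole of order 1 at -1, modulus 1.
Denominator factor (u + 3/4): pole of order 1 at -3/4, modulus 3/4.
The radius of convergence is the smallest modulus among the singular points: 3/4.
At the order-1 pole -1 set g(u) = (u - (-1))*f(u) = 1/(u + 3/4).
Simple pole: residue = g(a) at a = -1, which is -4.
At the order-1 pole -3/4 set g(u) = (u - (-3/4))*f(u) = 1/(u + 1).
Simple pole: residue = g(a) at a = -3/4, which is 4.
List the singular points by increasing real part (a conjugate pair: the negative imaginary part first).


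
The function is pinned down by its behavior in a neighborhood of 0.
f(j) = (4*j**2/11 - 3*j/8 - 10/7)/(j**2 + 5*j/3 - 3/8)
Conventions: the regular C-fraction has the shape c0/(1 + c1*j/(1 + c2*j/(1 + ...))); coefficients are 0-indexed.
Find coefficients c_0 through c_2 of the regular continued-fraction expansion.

The regular C-fraction coefficients are [80/21, -3389/720, -745461/2982320].

Taylor coefficients (expand at 0): a_0 = 80/21, a_1 = 3389/189, a_2 = 1663096/18711.
c0 = a_0 = 80/21. Peel one level at a time: if S = 1 + c*j/S' with S'(0) = 1, then c is the j-coefficient of S and S' = c*j/(S - 1).
S_1 = c0/f = 1 + (-3389/720)*j + (-82829/70400)*j^2 + ...; c1 = -3389/720.
S_2 = c1*j/(S_1 - 1) = 1 + (-745461/2982320)*j + ...; c2 = -745461/2982320.


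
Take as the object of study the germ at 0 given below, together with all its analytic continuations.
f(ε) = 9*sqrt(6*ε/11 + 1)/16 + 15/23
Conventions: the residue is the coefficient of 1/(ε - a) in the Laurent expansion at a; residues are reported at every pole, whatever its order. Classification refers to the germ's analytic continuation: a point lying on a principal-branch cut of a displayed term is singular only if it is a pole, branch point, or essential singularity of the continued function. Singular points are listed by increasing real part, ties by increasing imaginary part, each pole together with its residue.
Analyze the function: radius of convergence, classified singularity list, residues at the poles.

Branch term (9/16)*sqrt(1 - ε/(-11/6)): its argument vanishes at ε = -11/6, a square-root branch point, modulus 11/6.
The radius of convergence is the smallest modulus among the singular points: 11/6.

Radius of convergence at 0: 11/6.
At -11/6: an algebraic (square-root) branch point.


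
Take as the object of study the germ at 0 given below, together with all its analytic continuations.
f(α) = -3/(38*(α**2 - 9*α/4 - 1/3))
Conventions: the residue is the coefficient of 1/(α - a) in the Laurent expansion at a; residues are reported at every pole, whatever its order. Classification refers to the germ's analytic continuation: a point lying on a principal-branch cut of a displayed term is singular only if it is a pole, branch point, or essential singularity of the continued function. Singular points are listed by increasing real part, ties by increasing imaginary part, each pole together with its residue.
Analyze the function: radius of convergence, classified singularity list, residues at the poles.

Denominator factor (α**2 - 9*α/4 - 1/3): discriminant 307/48, real irrational roots 9/8 + (1/24)*sqrt(921) and 9/8 - (1/24)*sqrt(921); poles of order 1, moduli 9/8 + (1/24)*sqrt(921) and -9/8 + (1/24)*sqrt(921).
The radius of convergence is the smallest modulus among the singular points: -9/8 + (1/24)*sqrt(921).
The factor α**2 - 9*α/4 - 1/3 splits as (α - a)(α - a') with a = 9/8 - (1/24)*sqrt(921), a' = 9/8 + (1/24)*sqrt(921). At the order-1 pole a set g(α) = (α - a)*f(α) = [-3/38] / (α - a').
Simple pole: residue = g(a) at a = 9/8 - (1/24)*sqrt(921), which is (6/5833)*sqrt(921).
The factor α**2 - 9*α/4 - 1/3 splits as (α - a)(α - a') with a = 9/8 + (1/24)*sqrt(921), a' = 9/8 - (1/24)*sqrt(921). At the order-1 pole a set g(α) = (α - a)*f(α) = [-3/38] / (α - a').
Simple pole: residue = g(a) at a = 9/8 + (1/24)*sqrt(921), which is -(6/5833)*sqrt(921).
List the singular points by increasing real part (a conjugate pair: the negative imaginary part first).

Radius of convergence at 0: -9/8 + (1/24)*sqrt(921).
At 9/8 - (1/24)*sqrt(921): a pole of order 1; residue (6/5833)*sqrt(921).
At 9/8 + (1/24)*sqrt(921): a pole of order 1; residue -(6/5833)*sqrt(921).


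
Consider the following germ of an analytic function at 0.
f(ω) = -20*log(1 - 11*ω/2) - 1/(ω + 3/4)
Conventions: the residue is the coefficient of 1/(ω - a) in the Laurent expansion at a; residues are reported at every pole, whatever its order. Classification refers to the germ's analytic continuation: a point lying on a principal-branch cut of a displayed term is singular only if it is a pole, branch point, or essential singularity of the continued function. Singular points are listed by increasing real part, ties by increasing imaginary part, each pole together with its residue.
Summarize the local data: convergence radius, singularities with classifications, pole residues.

Denominator factor (ω + 3/4): pole of order 1 at -3/4, modulus 3/4.
Branch term (-20)*log(1 - ω/(2/11)): its argument vanishes at ω = 2/11, a logarithmic branch point, modulus 2/11.
The radius of convergence is the smallest modulus among the singular points: 2/11.
The branch term is analytic at -3/4 and contributes nothing to the residue; only the rational part matters.
At the order-1 pole -3/4 set g(ω) = (ω - (-3/4))*(rational part) = -1.
Simple pole: residue = g(a) at a = -3/4, which is -1.
List the singular points by increasing real part (a conjugate pair: the negative imaginary part first).

Radius of convergence at 0: 2/11.
At -3/4: a pole of order 1; residue -1.
At 2/11: a logarithmic branch point.


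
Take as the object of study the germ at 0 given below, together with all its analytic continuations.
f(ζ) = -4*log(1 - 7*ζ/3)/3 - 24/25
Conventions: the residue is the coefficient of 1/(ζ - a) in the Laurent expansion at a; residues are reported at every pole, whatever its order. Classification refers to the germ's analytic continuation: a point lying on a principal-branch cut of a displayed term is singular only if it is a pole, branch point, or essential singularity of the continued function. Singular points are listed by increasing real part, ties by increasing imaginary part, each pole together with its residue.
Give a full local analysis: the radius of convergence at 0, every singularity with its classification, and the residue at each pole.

Radius of convergence at 0: 3/7.
At 3/7: a logarithmic branch point.

Branch term (-4/3)*log(1 - ζ/(3/7)): its argument vanishes at ζ = 3/7, a logarithmic branch point, modulus 3/7.
The radius of convergence is the smallest modulus among the singular points: 3/7.


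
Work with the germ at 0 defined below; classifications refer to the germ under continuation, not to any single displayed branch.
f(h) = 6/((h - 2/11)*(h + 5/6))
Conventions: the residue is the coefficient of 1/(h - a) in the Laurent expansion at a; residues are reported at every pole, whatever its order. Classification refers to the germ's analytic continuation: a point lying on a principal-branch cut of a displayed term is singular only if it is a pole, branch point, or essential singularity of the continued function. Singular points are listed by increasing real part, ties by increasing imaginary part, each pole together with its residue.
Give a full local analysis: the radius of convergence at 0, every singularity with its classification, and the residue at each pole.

Denominator factor (h - 2/11): pole of order 1 at 2/11, modulus 2/11.
Denominator factor (h + 5/6): pole of order 1 at -5/6, modulus 5/6.
The radius of convergence is the smallest modulus among the singular points: 2/11.
At the order-1 pole -5/6 set g(h) = (h - (-5/6))*f(h) = 6/(h - 2/11).
Simple pole: residue = g(a) at a = -5/6, which is -396/67.
At the order-1 pole 2/11 set g(h) = (h - (2/11))*f(h) = 6/(h + 5/6).
Simple pole: residue = g(a) at a = 2/11, which is 396/67.
List the singular points by increasing real part (a conjugate pair: the negative imaginary part first).

Radius of convergence at 0: 2/11.
At -5/6: a pole of order 1; residue -396/67.
At 2/11: a pole of order 1; residue 396/67.


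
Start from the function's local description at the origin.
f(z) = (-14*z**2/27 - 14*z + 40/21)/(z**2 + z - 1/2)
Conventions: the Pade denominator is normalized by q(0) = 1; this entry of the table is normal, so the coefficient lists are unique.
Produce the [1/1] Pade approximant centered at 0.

Taylor coefficients needed (expand at 0): a_0 = -80/21, a_1 = 428/21, a_2 = 6460/189.
Write the denominator as Q(z) = 1 + q1*z. Requiring Q*f - P = O(z^3) with deg P <= 1 kills the coefficients of z^2..z^2 in Q*f:
  z^2: a_2 + q1*a_1 = 0, i.e. 6460/189 + (428/21)*q1 = 0.
Solving this linear system: q1 = -1615/963.
The numerator is Q*f truncated at degree 1: P0 = a_0 = -80/21; P1 = a_1 + q1*a_0 = 541364/20223.

The Pade approximant has numerator coefficients [-80/21, 541364/20223]; denominator coefficients [1, -1615/963].


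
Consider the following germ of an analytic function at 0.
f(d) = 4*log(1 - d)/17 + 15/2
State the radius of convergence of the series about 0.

The radius of convergence is 1.

Branch term (4/17)*log(1 - d/(1)): its argument vanishes at d = 1, a logarithmic branch point, modulus 1.
The radius of convergence is the smallest modulus among the singular points: 1.


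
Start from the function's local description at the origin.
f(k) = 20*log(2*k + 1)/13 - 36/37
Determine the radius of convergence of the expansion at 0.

The radius of convergence is 1/2.

Branch term (20/13)*log(1 - k/(-1/2)): its argument vanishes at k = -1/2, a logarithmic branch point, modulus 1/2.
The radius of convergence is the smallest modulus among the singular points: 1/2.


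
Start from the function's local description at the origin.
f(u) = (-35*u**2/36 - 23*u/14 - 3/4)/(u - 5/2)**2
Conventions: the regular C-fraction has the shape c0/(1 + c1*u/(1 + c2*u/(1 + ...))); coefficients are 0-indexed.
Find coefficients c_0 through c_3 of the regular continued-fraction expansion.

The regular C-fraction coefficients are [-3/25, -314/105, 179077/98910, -850237087/2530358010].

Taylor coefficients (expand at 0): a_0 = -3/25, a_1 = -314/875, a_2 = -16673/39375, a_3 = -55388/196875.
c0 = a_0 = -3/25. Peel one level at a time: if S = 1 + c*u/S' with S'(0) = 1, then c is the u-coefficient of S and S' = c*u/(S - 1).
S_1 = c0/f = 1 + (-314/105)*u + (179077/33075)*u^2 + ...; c1 = -314/105.
S_2 = c1*u/(S_1 - 1) = 1 + (179077/98910)*u + (121462441/199656900)*u^2 + ...; c2 = 179077/98910.
S_3 = c2*u/(S_2 - 1) = 1 + (-850237087/2530358010)*u + ...; c3 = -850237087/2530358010.


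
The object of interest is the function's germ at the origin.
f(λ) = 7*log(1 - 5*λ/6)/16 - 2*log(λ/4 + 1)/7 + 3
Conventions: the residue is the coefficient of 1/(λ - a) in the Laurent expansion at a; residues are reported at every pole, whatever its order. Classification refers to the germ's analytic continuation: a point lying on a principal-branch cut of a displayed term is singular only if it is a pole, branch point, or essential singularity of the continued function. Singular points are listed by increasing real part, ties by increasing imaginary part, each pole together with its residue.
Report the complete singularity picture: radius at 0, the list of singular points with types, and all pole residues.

Branch term (-2/7)*log(1 - λ/(-4)): its argument vanishes at λ = -4, a logarithmic branch point, modulus 4.
Branch term (7/16)*log(1 - λ/(6/5)): its argument vanishes at λ = 6/5, a logarithmic branch point, modulus 6/5.
The radius of convergence is the smallest modulus among the singular points: 6/5.
List the singular points by increasing real part (a conjugate pair: the negative imaginary part first).

Radius of convergence at 0: 6/5.
At -4: a logarithmic branch point.
At 6/5: a logarithmic branch point.


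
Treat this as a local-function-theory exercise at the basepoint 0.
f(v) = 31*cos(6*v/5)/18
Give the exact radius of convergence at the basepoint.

The radius of convergence is infinite.

The factor cos(6*v/5) is entire and contributes no finite singular point.
The polynomial part has no poles.
No finite singular points: the Taylor series at 0 converges everywhere.


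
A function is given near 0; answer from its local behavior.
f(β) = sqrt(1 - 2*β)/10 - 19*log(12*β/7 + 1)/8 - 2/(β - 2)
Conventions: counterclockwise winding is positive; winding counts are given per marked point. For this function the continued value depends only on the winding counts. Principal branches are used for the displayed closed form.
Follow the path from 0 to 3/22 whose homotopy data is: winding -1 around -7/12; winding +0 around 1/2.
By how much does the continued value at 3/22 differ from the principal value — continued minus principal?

Continued minus principal equals (19/4)*pi*i.

The rational part is single-valued and drops out of the difference; each branch term changes only by its own monodromy.
(-19/8)*log(1 - β/(-7/12)): each positive loop around -7/12 adds 2*pi*i to the log, so winding -1 contributes (-19/8)*(-1)*2*pi*i = (19/4)*pi*i.
(1/10)*sqrt(1 - β/(1/2)): winding +0 is even, the square root returns to the same sheet, contribution 0.
Summing the contributions at β = 3/22 gives (19/4)*pi*i.


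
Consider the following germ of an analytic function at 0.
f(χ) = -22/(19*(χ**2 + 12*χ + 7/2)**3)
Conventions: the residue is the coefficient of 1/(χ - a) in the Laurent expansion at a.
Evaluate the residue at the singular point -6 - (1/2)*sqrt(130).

The factor χ**2 + 12*χ + 7/2 splits as (χ - a)(χ - a') with a = -6 - (1/2)*sqrt(130), a' = -6 + (1/2)*sqrt(130). At the order-3 pole a set g(χ) = (χ - a)^3*f(χ) = [-22/19] / (χ - a')^3.
Order-3 pole: residue = g''(a)/2; g''(-6 - (1/2)*sqrt(130)) = (33/5217875)*sqrt(130), so the residue is (33/10435750)*sqrt(130).

The residue is (33/10435750)*sqrt(130).


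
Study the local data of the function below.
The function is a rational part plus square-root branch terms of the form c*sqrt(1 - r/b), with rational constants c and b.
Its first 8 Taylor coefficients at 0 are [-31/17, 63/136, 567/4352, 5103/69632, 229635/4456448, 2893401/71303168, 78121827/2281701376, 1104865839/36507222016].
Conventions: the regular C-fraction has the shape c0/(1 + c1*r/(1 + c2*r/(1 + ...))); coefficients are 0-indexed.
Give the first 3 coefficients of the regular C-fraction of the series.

Taylor coefficients (read off): a_0 = -31/17, a_1 = 63/136, a_2 = 567/4352.
c0 = a_0 = -31/17. Peel one level at a time: if S = 1 + c*r/S' with S'(0) = 1, then c is the r-coefficient of S and S' = c*r/(S - 1).
S_1 = c0/f = 1 + (63/248)*r + (33453/246016)*r^2 + ...; c1 = 63/248.
S_2 = c1*r/(S_1 - 1) = 1 + (-531/992)*r + ...; c2 = -531/992.

The regular C-fraction coefficients are [-31/17, 63/248, -531/992].


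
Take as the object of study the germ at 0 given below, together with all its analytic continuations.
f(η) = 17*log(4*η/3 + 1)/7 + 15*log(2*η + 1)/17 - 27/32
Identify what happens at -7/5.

The point is a regular point.

There is no denominator, hence no pole anywhere.
Branch term log(1 - η/(-3/4)): argument at -7/5 is -13/15, nonzero, so -7/5 is not its branch point (a point on a principal cut is still regular for the continued germ).
Branch term log(1 - η/(-1/2)): argument at -7/5 is -9/5, nonzero, so -7/5 is not its branch point (a point on a principal cut is still regular for the continued germ).
So the germ continues analytically to -7/5.


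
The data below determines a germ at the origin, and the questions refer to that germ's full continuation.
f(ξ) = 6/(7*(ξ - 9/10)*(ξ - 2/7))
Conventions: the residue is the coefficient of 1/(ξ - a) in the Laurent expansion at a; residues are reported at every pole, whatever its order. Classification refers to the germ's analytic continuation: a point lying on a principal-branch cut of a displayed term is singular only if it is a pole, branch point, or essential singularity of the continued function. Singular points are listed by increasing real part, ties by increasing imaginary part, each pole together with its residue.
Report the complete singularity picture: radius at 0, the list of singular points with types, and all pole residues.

Denominator factor (ξ - 9/10): pole of order 1 at 9/10, modulus 9/10.
Denominator factor (ξ - 2/7): pole of order 1 at 2/7, modulus 2/7.
The radius of convergence is the smallest modulus among the singular points: 2/7.
At the order-1 pole 2/7 set g(ξ) = (ξ - (2/7))*f(ξ) = 6/(7*(ξ - 9/10)).
Simple pole: residue = g(a) at a = 2/7, which is -60/43.
At the order-1 pole 9/10 set g(ξ) = (ξ - (9/10))*f(ξ) = 6/(7*(ξ - 2/7)).
Simple pole: residue = g(a) at a = 9/10, which is 60/43.
List the singular points by increasing real part (a conjugate pair: the negative imaginary part first).

Radius of convergence at 0: 2/7.
At 2/7: a pole of order 1; residue -60/43.
At 9/10: a pole of order 1; residue 60/43.


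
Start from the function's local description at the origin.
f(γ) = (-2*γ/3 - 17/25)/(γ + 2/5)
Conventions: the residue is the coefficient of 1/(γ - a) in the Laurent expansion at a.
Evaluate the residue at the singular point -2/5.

At the order-1 pole -2/5 set g(γ) = (γ - (-2/5))*f(γ) = -2*γ/3 - 17/25.
Simple pole: residue = g(a) at a = -2/5, which is -31/75.

The residue is -31/75.


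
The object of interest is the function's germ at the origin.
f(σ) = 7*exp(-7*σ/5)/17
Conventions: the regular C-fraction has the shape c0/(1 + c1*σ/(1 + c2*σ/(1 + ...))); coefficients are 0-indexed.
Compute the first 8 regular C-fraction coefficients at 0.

The regular C-fraction coefficients are [7/17, 7/5, -7/10, 7/30, -7/30, 7/50, -7/50, 1/10].

Taylor coefficients (expand at 0): a_0 = 7/17, a_1 = -49/85, a_2 = 343/850, a_3 = -2401/12750, a_4 = 16807/255000, a_5 = -117649/6375000, a_6 = 823543/191250000, a_7 = -823543/956250000.
c0 = a_0 = 7/17. Peel one level at a time: if S = 1 + c*σ/S' with S'(0) = 1, then c is the σ-coefficient of S and S' = c*σ/(S - 1).
S_1 = c0/f = 1 + (7/5)*σ + (49/50)*σ^2 + ...; c1 = 7/5.
S_2 = c1*σ/(S_1 - 1) = 1 + (-7/10)*σ + (49/300)*σ^2 + ...; c2 = -7/10.
S_3 = c2*σ/(S_2 - 1) = 1 + (7/30)*σ + (49/900)*σ^2 + ...; c3 = 7/30.
S_4 = c3*σ/(S_3 - 1) = 1 + (-7/30)*σ + (49/1500)*σ^2 + ...; c4 = -7/30.
S_5 = c4*σ/(S_4 - 1) = 1 + (7/50)*σ + (49/2500)*σ^2 + ...; c5 = 7/50.
S_6 = c5*σ/(S_5 - 1) = 1 + (-7/50)*σ + (7/500)*σ^2 + ...; c6 = -7/50.
S_7 = c6*σ/(S_6 - 1) = 1 + (1/10)*σ + ...; c7 = 1/10.


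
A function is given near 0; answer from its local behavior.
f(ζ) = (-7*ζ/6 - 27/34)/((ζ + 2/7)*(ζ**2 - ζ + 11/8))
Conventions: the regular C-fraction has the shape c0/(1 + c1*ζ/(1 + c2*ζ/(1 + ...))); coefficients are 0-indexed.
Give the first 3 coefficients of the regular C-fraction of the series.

Taylor coefficients (expand at 0): a_0 = -378/187, a_1 = 16261/6171, a_2 = -1490881/135762.
c0 = a_0 = -378/187. Peel one level at a time: if S = 1 + c*ζ/S' with S'(0) = 1, then c is the ζ-coefficient of S and S' = c*ζ/(S - 1).
S_1 = c0/f = 1 + (2323/1782)*ζ + (-538877/144342)*ζ^2 + ...; c1 = 2323/1782.
S_2 = c1*ζ/(S_1 - 1) = 1 + (538877/188163)*ζ + ...; c2 = 538877/188163.

The regular C-fraction coefficients are [-378/187, 2323/1782, 538877/188163].


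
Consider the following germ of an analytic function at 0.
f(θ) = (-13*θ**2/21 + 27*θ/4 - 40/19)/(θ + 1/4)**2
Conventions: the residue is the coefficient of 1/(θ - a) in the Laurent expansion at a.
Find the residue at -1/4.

At the order-2 pole -1/4 set g(θ) = (θ - (-1/4))^2*f(θ) = -13*θ**2/21 + 27*θ/4 - 40/19.
Order-2 pole: residue = g'(a); g'(-1/4) = 593/84, so the residue is 593/84.

The residue is 593/84.


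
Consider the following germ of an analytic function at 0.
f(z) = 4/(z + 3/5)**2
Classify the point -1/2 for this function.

Denominator factors: z + 3/5 = 1/10 at z = -1/2 — none vanishes.
So the germ continues analytically to -1/2.

The point is a regular point.


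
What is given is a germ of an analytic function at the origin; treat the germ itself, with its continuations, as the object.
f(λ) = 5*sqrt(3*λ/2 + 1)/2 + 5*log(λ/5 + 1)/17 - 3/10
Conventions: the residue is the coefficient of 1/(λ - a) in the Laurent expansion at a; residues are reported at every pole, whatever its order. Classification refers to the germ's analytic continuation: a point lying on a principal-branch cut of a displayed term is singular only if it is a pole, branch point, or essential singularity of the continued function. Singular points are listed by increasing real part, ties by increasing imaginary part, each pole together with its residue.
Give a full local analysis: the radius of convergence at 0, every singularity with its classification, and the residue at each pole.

Branch term (5/2)*sqrt(1 - λ/(-2/3)): its argument vanishes at λ = -2/3, a square-root branch point, modulus 2/3.
Branch term (5/17)*log(1 - λ/(-5)): its argument vanishes at λ = -5, a logarithmic branch point, modulus 5.
The radius of convergence is the smallest modulus among the singular points: 2/3.
List the singular points by increasing real part (a conjugate pair: the negative imaginary part first).

Radius of convergence at 0: 2/3.
At -5: a logarithmic branch point.
At -2/3: an algebraic (square-root) branch point.


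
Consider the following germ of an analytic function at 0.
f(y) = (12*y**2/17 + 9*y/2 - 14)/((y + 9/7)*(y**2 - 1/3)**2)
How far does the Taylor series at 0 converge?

The radius of convergence is (1/3)*sqrt(3).

Denominator factor (y + 9/7): pole of order 1 at -9/7, modulus 9/7.
Denominator factor (y**2 - 1/3)^2: discriminant 4/3, real irrational roots (1/3)*sqrt(3) and -(1/3)*sqrt(3); poles of order 2, moduli (1/3)*sqrt(3) and (1/3)*sqrt(3).
The radius of convergence is the smallest modulus among the singular points: (1/3)*sqrt(3).


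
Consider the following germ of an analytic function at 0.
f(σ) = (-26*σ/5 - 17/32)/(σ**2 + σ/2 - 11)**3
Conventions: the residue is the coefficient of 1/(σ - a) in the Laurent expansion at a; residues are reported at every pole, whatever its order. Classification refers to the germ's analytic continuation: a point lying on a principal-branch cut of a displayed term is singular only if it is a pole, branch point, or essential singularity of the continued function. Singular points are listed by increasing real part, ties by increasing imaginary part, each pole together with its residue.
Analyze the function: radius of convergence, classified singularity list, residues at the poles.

Radius of convergence at 0: -1/4 + (1/4)*sqrt(177).
At -1/4 - (1/4)*sqrt(177): a pole of order 3; residue -(82/3080685)*sqrt(177).
At -1/4 + (1/4)*sqrt(177): a pole of order 3; residue (82/3080685)*sqrt(177).

Denominator factor (σ**2 + σ/2 - 11)^3: discriminant 177/4, real irrational roots -1/4 + (1/4)*sqrt(177) and -1/4 - (1/4)*sqrt(177); poles of order 3, moduli -1/4 + (1/4)*sqrt(177) and 1/4 + (1/4)*sqrt(177).
The radius of convergence is the smallest modulus among the singular points: -1/4 + (1/4)*sqrt(177).
The factor σ**2 + σ/2 - 11 splits as (σ - a)(σ - a') with a = -1/4 - (1/4)*sqrt(177), a' = -1/4 + (1/4)*sqrt(177). At the order-3 pole a set g(σ) = (σ - a)^3*f(σ) = [-26*σ/5 - 17/32] / (σ - a')^3.
Order-3 pole: residue = g''(a)/2; g''(-1/4 - (1/4)*sqrt(177)) = -(164/3080685)*sqrt(177), so the residue is -(82/3080685)*sqrt(177).
The factor σ**2 + σ/2 - 11 splits as (σ - a)(σ - a') with a = -1/4 + (1/4)*sqrt(177), a' = -1/4 - (1/4)*sqrt(177). At the order-3 pole a set g(σ) = (σ - a)^3*f(σ) = [-26*σ/5 - 17/32] / (σ - a')^3.
Order-3 pole: residue = g''(a)/2; g''(-1/4 + (1/4)*sqrt(177)) = (164/3080685)*sqrt(177), so the residue is (82/3080685)*sqrt(177).
List the singular points by increasing real part (a conjugate pair: the negative imaginary part first).


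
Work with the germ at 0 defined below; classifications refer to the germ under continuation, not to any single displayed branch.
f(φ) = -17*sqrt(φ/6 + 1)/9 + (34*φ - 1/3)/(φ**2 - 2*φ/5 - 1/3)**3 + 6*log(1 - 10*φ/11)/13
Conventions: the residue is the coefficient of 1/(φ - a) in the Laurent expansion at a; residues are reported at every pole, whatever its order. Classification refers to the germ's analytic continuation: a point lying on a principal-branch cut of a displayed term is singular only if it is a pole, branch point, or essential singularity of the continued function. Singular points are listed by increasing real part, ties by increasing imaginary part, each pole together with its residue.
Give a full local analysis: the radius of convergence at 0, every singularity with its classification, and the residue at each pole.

Denominator factor (φ**2 - 2*φ/5 - 1/3)^3: discriminant 112/75, real irrational roots 1/5 + (2/15)*sqrt(21) and 1/5 - (2/15)*sqrt(21); poles of order 3, moduli 1/5 + (2/15)*sqrt(21) and -1/5 + (2/15)*sqrt(21).
Branch term (6/13)*log(1 - φ/(11/10)): its argument vanishes at φ = 11/10, a logarithmic branch point, modulus 11/10.
Branch term (-17/9)*sqrt(1 - φ/(-6)): its argument vanishes at φ = -6, a square-root branch point, modulus 6.
The radius of convergence is the smallest modulus among the singular points: -1/5 + (2/15)*sqrt(21).
The branch terms are analytic at 1/5 - (2/15)*sqrt(21) and contribute nothing to the residue; only the rational part matters.
The factor φ**2 - 2*φ/5 - 1/3 splits as (φ - a)(φ - a') with a = 1/5 - (2/15)*sqrt(21), a' = 1/5 + (2/15)*sqrt(21). At the order-3 pole a set g(φ) = (φ - a)^3*(rational part) = [34*φ - 1/3] / (φ - a')^3.
Order-3 pole: residue = g''(a)/2; g''(1/5 - (2/15)*sqrt(21)) = -(545625/87808)*sqrt(21), so the residue is -(545625/175616)*sqrt(21).
The branch terms are analytic at 1/5 + (2/15)*sqrt(21) and contribute nothing to the residue; only the rational part matters.
The factor φ**2 - 2*φ/5 - 1/3 splits as (φ - a)(φ - a') with a = 1/5 + (2/15)*sqrt(21), a' = 1/5 - (2/15)*sqrt(21). At the order-3 pole a set g(φ) = (φ - a)^3*(rational part) = [34*φ - 1/3] / (φ - a')^3.
Order-3 pole: residue = g''(a)/2; g''(1/5 + (2/15)*sqrt(21)) = (545625/87808)*sqrt(21), so the residue is (545625/175616)*sqrt(21).
List the singular points by increasing real part (a conjugate pair: the negative imaginary part first).

Radius of convergence at 0: -1/5 + (2/15)*sqrt(21).
At -6: an algebraic (square-root) branch point.
At 1/5 - (2/15)*sqrt(21): a pole of order 3; residue -(545625/175616)*sqrt(21).
At 1/5 + (2/15)*sqrt(21): a pole of order 3; residue (545625/175616)*sqrt(21).
At 11/10: a logarithmic branch point.


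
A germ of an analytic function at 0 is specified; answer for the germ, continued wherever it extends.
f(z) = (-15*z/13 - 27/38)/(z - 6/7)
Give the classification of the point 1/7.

The point is a regular point.

Denominator factors: z - 6/7 = -5/7 at z = 1/7 — none vanishes.
So the germ continues analytically to 1/7.


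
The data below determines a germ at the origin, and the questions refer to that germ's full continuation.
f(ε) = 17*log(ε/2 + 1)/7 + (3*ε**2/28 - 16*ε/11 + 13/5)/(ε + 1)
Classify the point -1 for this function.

The denominator factor ε + 1 vanishes at -1 and appears to the power 1; the numerator there equals 6409/1540, nonzero, and no other factor vanishes.
The branch terms are analytic at this point.
Hence a pole whose order is the multiplicity, 1.

The point is a pole of order 1.


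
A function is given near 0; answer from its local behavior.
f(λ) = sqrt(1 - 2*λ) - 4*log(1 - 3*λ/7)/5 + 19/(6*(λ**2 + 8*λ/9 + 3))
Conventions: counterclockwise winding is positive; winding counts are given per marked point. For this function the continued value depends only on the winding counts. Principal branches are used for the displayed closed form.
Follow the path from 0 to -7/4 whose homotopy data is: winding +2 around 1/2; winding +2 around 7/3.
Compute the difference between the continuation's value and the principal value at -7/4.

Continued minus principal equals -(16/5)*pi*i.

The rational part is single-valued and drops out of the difference; each branch term changes only by its own monodromy.
(-4/5)*log(1 - λ/(7/3)): each positive loop around 7/3 adds 2*pi*i to the log, so winding +2 contributes (-4/5)*(2)*2*pi*i = -(16/5)*pi*i.
(1)*sqrt(1 - λ/(1/2)): winding +2 is even, the square root returns to the same sheet, contribution 0.
Summing the contributions at λ = -7/4 gives -(16/5)*pi*i.
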